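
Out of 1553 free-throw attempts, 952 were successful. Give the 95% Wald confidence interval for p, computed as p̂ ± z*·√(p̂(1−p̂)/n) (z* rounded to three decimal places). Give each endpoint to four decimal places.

(0.5888, 0.6372)

The sample proportion is 952/1553 = 0.61301.
Standard error of p̂: √(0.237229/1553) = √0.000152756 = 0.012359.
For 95% confidence, z* = 1.960.
Margin of error: 1.960 × 0.012359 = 0.02422.
Interval: 0.61301 ± 0.02422 → (0.5888, 0.6372).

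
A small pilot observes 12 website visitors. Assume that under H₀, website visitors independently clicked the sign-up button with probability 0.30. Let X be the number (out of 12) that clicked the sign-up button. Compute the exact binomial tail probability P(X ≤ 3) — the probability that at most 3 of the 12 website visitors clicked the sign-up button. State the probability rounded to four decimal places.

X is binomial with n = 12 and p = 0.30.
P(X ≤ 3) = C(12,0)·0.30^0·0.70^12 + C(12,1)·0.30^1·0.70^11 + C(12,2)·0.30^2·0.70^10 + C(12,3)·0.30^3·0.70^9.
= 0.013841 + 0.071184 + 0.167790 + 0.239700 = 0.4925.

P = 0.4925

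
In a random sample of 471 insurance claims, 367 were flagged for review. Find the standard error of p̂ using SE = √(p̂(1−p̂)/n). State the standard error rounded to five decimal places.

SE = 0.01911

With x = 367 successes in n = 471, p̂ = 0.77919.
p̂(1−p̂) = 0.172053.
SE = √(0.172053/471) = 0.01911.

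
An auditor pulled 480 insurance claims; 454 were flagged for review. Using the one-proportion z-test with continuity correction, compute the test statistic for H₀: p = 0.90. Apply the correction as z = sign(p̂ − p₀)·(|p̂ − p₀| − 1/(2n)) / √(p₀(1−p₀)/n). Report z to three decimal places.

p̂ = 454/480 = 0.94583. p̂ − p₀ = 0.045833.
Continuity correction 1/(2n) = 1/960 = 0.001042.
Corrected numerator: |0.045833| − 0.001042 = 0.044791.
SE₀ = √(0.90·0.10/480) = 0.013693.
z = (+)0.044791/0.013693 = 3.271.

z = 3.271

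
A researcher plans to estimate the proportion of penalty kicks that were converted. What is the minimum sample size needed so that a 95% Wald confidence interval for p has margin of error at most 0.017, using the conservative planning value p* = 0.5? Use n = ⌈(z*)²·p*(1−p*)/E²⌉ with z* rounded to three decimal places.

z* = 1.960 at the 95% level.
p*(1−p*) = 0.2500.
Required n before rounding: 3.841600 × 0.2500 / 0.017² = 3323.183.
Rounding up, n = 3324.

n = 3324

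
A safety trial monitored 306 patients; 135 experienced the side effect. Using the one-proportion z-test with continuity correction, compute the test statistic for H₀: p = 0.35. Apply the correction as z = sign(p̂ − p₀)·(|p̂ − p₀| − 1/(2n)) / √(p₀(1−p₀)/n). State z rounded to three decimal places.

z = 3.284

With x = 135 successes in n = 306, p̂ = 0.44118. p̂ − p₀ = 0.091176.
1/(2n) = 0.001634.
Corrected numerator: |0.091176| − 0.001634 = 0.089542.
SE₀ = √(0.35·0.65/306) = 0.027267.
z = +0.089542/0.027267 = 3.284.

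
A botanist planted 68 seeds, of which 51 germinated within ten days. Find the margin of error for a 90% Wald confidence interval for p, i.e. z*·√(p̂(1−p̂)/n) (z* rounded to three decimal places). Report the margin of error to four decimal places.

With x = 51 successes in n = 68, p̂ = 0.75000.
Standard error of p̂: √(0.187500/68) = √0.002757353 = 0.052511.
For 90% confidence, z* = 1.645.
So ME = 0.0864.

ME = 0.0864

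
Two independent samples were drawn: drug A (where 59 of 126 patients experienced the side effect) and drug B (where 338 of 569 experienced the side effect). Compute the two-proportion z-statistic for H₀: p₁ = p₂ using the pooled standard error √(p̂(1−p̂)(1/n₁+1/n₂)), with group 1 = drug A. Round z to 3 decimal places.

p̂₁ = 59/126 = 0.46825, p̂₂ = 338/569 = 0.59402.
Pooled p̂ = (59+338)/(126+569) = 397/695 = 0.57122.
Pooled SE = √[0.2449273·0.00969398] ≈ 0.048727.
z = -0.12577/0.048727 = -2.581.

z = -2.581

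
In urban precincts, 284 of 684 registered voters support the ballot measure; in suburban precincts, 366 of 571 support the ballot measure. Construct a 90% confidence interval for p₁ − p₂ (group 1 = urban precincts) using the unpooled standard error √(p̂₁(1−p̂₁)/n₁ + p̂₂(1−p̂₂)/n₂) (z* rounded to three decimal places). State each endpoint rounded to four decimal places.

p̂₁ = 284/684 = 0.41520, p̂₂ = 366/571 = 0.64098; p̂₁ − p̂₂ = -0.22578.
Unpooled SE = √(p̂₁(1−p̂₁)/n₁ + p̂₂(1−p̂₂)/n₂) = √(0.000354985 + 0.000403020) = 0.027532.
For 90% confidence, z* = 1.645. Margin = 1.645·0.027532 = 0.04529.
CI: -0.22578 ± 0.04529 = (-0.2711, -0.1805).

(-0.2711, -0.1805)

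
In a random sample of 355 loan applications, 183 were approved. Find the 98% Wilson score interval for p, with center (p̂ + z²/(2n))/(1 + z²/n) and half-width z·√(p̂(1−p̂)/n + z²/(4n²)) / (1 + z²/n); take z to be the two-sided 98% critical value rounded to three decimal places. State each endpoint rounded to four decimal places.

p̂ = 183/355 = 0.51549; z = 2.326, so z² = 5.410276.
1 + z²/n = 1.015240.
Adjusted center: (0.51549 + z²/(2n))/1.015240 = 0.51526.
Radicand: p̂(1−p̂)/n + z²/(4n²) = 0.000703549 + 0.000010733 = 0.000714282.
Half-width = z·√(radicand)/denom = 2.326·0.026726/1.015240 = 0.06123.
Interval: 0.51526 ± 0.06123 → (0.4540, 0.5765).

(0.4540, 0.5765)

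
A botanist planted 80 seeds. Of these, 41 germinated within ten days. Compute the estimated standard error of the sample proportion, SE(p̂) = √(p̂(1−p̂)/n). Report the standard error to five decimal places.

With x = 41 successes in n = 80, p̂ = 0.51250.
p̂(1−p̂) = 0.249844.
SE = √(0.249844/80) = 0.05588.

SE = 0.05588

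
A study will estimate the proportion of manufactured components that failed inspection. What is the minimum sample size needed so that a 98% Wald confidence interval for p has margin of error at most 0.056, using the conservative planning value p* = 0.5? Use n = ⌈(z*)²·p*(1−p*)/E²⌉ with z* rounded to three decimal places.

n = 432

The 98% critical value is z* = 2.326.
p*(1−p*) = 0.50·0.50 = 0.2500.
Required n before rounding: 5.410276 × 0.2500 / 0.056² = 431.304.
⌈431.304⌉ = 432.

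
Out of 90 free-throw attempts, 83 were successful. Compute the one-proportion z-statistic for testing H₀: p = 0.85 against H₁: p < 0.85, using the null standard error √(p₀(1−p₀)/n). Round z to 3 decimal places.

The sample proportion is 83/90 = 0.92222.
SE₀ = √(0.85·0.15/90) = 0.037639.
z = (p̂ − p₀)/SE = (0.92222 − 0.85)/0.037639 = 1.919.

z = 1.919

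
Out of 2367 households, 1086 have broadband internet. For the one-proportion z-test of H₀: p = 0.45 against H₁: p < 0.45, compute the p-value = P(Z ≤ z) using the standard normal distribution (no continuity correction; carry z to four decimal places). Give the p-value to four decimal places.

With x = 1086 successes in n = 2367, p̂ = 0.45881.
SE₀ = √(0.45·0.55/2367) = 0.010226.
Test statistic (full precision, shown to 4 dp): z = (1086/2367 − 0.45)/SE₀ ≈ 0.8614.
p-value = P(Z ≤ z) with z = 0.8614 → 0.8055.

p-value = 0.8055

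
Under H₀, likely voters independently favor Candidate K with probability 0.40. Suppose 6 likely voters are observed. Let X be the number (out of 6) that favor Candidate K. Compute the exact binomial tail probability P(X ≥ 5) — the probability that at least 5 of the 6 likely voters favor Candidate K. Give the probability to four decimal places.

P = 0.0410

X ~ Binomial(n=6, p=0.40).
P(X ≥ 5) = C(6,5)·0.40^5·0.60^1 + C(6,6)·0.40^6·0.60^0.
= 0.036864 + 0.004096 = 0.0410.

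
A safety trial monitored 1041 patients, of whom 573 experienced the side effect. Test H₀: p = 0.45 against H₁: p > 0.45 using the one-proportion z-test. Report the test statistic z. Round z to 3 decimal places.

z = 6.513

p̂ = 573/1041 = 0.55043.
SE₀ = √(0.45·0.55/1041) = 0.015419.
z = (0.55043 − 0.45)/0.015419 = 0.10043/0.015419 = 6.513.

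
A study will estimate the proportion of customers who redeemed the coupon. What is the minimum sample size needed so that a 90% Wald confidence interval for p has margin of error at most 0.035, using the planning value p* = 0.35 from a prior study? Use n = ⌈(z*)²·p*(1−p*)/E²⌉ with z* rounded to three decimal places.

n = 503

The 90% critical value is z* = 1.645.
p*(1−p*) = 0.35·0.65 = 0.2275.
Required n before rounding: 2.706025 × 0.2275 / 0.035² = 502.547.
⌈502.547⌉ = 503.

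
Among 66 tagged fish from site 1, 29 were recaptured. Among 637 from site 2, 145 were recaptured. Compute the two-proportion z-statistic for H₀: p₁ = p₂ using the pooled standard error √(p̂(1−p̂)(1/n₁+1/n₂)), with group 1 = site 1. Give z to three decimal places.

p̂₁ = 29/66 = 0.43939, p̂₂ = 145/637 = 0.22763.
Pooling: p̂ = 174/703 = 0.24751.
SE = √[p̂(1−p̂)(1/n₁+1/n₂)] = √[0.24751·0.75249·(1/66+1/637)] ≈ 0.055806.
z = (p̂₁ − p̂₂)/SE = (0.43939 − 0.22763)/0.055806 = 0.21176/0.055806 = 3.795.

z = 3.795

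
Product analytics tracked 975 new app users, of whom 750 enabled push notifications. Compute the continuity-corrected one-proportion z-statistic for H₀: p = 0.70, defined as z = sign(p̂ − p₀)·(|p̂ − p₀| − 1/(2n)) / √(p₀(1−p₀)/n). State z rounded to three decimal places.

z = 4.682

The sample proportion is 750/975 = 0.76923. p̂ − p₀ = 0.069231.
Continuity correction 1/(2n) = 1/1950 = 0.000513.
Corrected numerator: |0.069231| − 0.000513 = 0.068718.
Null standard error: √(0.70·0.30/975) = √0.000215385 = 0.014676.
z = (+)0.068718/0.014676 = 4.682.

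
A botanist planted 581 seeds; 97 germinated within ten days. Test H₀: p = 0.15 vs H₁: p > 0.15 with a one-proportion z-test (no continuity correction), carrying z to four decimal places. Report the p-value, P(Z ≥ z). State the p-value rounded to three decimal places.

p̂ = 97/581 = 0.16695.
Under H₀, SE = √(p₀(1−p₀)/n) = √(0.15·0.85/581) = √0.000219449 = 0.014814.
z = (p̂ − p₀)/SE = (97/581 − 0.15)/0.014814 ≈ 1.1444.
From the standard normal, P(Z ≥ z) = 0.126.

p-value = 0.126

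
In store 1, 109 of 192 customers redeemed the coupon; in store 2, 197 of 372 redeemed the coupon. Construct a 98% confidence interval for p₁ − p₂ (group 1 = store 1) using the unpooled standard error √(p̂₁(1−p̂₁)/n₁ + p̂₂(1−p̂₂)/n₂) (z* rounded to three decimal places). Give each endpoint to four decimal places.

p̂₁ = 109/192 = 0.56771, p̂₂ = 197/372 = 0.52957; p̂₁ − p̂₂ = 0.03814.
SE = √(0.001278206 + 0.000669693) = √0.001947899 = 0.044135.
z* = 2.326 at the 98% level. Margin of error = 0.10266.
Interval: 0.03814 ± 0.10266 → (-0.0645, 0.1408).

(-0.0645, 0.1408)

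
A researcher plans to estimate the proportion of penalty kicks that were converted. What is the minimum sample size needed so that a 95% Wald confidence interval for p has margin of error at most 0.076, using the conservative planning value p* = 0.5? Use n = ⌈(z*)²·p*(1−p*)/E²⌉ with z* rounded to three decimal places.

The 95% critical value is z* = 1.960.
p*(1−p*) = 0.50·0.50 = 0.2500.
(z*)²·p*(1−p*)/E² = 3.841600·0.2500/0.005776 = 166.274.
⌈166.274⌉ = 167.

n = 167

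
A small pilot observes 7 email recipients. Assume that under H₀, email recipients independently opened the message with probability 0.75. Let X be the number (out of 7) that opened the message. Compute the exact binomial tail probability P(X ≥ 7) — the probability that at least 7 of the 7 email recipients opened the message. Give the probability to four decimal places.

P = 0.1335

X is binomial with n = 7 and p = 0.75.
P(X ≥ 7) = C(7,7)·0.75^7·0.25^0.
= 0.133484 = 0.1335.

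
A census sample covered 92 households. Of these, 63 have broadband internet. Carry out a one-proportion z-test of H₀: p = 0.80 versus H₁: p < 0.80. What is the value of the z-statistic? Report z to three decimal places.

With x = 63 successes in n = 92, p̂ = 0.68478.
SE₀ = √(0.80·0.20/92) = 0.041703.
z = (p̂ − p₀)/SE = (0.68478 − 0.80)/0.041703 = -2.763.

z = -2.763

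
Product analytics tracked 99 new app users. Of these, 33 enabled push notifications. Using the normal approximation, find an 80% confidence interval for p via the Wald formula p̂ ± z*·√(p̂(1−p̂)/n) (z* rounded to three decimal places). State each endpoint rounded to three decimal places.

p̂ = 33/99 = 0.33333.
SE = √(p̂(1−p̂)/n) = √(0.222222/99) = 0.047378.
For 80% confidence, z* = 1.282.
Margin = 1.282·0.047378 = 0.06074.
Interval: 0.33333 ± 0.06074 → (0.273, 0.394).

(0.273, 0.394)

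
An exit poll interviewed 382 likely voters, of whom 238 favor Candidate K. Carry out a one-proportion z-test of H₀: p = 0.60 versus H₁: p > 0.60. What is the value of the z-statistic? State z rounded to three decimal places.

p̂ = 238/382 = 0.62304.
SE₀ = √(0.60·0.40/382) = 0.025065.
z = (0.62304 − 0.60)/0.025065 = 0.02304/0.025065 = 0.919.

z = 0.919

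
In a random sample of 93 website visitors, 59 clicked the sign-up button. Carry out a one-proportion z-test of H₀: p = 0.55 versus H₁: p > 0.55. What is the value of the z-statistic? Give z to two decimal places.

z = 1.64

Sample proportion p̂ = 59/93 = 0.63441.
Null standard error: √(0.55·0.45/93) = √0.002661290 = 0.051588.
z = (p̂ − p₀)/SE = (0.63441 − 0.55)/0.051588 = 1.64.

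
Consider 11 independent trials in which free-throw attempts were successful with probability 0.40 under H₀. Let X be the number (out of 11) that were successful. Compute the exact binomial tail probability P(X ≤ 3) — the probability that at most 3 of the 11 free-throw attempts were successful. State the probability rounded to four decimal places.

X is binomial with n = 11 and p = 0.40.
P(X ≤ 3) = C(11,0)·0.40^0·0.60^11 + C(11,1)·0.40^1·0.60^10 + C(11,2)·0.40^2·0.60^9 + C(11,3)·0.40^3·0.60^8.
= 0.003628 + 0.026605 + 0.088684 + 0.177367 = 0.2963.

P = 0.2963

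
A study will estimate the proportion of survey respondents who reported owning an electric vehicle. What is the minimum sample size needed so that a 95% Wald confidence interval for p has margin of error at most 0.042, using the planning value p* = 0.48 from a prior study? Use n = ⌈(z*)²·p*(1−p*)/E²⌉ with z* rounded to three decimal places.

n = 544

For 95% confidence, z* = 1.960.
p*(1−p*) = 0.48·0.52 = 0.2496.
(z*)²·p*(1−p*)/E² = 3.841600·0.2496/0.001764 = 543.573.
⌈543.573⌉ = 544.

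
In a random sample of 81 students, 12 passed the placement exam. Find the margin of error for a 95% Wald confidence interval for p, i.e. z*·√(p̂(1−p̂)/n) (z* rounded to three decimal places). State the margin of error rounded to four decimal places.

p̂ = 12/81 = 0.14815.
SE(p̂) = √(0.14815·0.85185/81) = 0.039472.
The 95% critical value is z* = 1.960.
So ME = 0.0774.

ME = 0.0774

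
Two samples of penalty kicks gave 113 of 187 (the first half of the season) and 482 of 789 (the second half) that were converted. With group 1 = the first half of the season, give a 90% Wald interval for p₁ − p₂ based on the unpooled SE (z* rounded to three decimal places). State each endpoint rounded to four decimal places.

p̂₁ = 0.60428, p̂₂ = 0.61090, so the observed difference is -0.00662.
Unpooled SE = √(p̂₁(1−p̂₁)/n₁ + p̂₂(1−p̂₂)/n₂) = √(0.001278749 + 0.000301269) = 0.039749.
The 90% critical value is z* = 1.645. Margin = 1.645·0.039749 = 0.06539.
Interval: -0.00662 ± 0.06539 → (-0.0720, 0.0588).

(-0.0720, 0.0588)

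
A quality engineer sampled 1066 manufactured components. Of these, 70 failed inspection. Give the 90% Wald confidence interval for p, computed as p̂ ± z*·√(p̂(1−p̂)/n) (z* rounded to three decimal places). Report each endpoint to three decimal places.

(0.053, 0.078)

With x = 70 successes in n = 1066, p̂ = 0.06567.
Standard error of p̂: √(0.061354/1066) = √0.000057555 = 0.007587.
The 90% critical value is z* = 1.645.
Margin of error: 1.645 × 0.007587 = 0.01248.
So the interval runs from 0.053 to 0.078.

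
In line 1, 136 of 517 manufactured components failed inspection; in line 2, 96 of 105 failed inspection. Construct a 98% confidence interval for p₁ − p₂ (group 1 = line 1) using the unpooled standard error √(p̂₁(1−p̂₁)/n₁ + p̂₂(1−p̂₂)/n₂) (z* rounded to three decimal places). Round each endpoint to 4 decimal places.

(-0.7291, -0.5733)

p̂₁ = 0.26306, p̂₂ = 0.91429, so the observed difference is -0.65123.
SE = √(0.000374966 + 0.000746356) = √0.001121322 = 0.033486.
For 98% confidence, z* = 2.326. Margin = 2.326·0.033486 = 0.07789.
CI: -0.65123 ± 0.07789 = (-0.7291, -0.5733).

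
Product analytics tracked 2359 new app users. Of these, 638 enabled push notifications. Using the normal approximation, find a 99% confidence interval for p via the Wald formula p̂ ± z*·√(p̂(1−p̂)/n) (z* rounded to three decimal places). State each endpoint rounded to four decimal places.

(0.2469, 0.2940)

The sample proportion is 638/2359 = 0.27045.
SE = √(p̂(1−p̂)/n) = √(0.197308/2359) = 0.009146.
z* = 2.576 at the 99% level.
Margin = 2.576·0.009146 = 0.02356.
CI: 0.27045 ± 0.02356 = (0.2469, 0.2940).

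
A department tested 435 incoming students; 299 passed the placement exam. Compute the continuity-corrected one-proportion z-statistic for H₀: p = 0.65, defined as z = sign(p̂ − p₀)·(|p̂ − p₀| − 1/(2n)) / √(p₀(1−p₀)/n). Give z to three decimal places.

z = 1.583

The sample proportion is 299/435 = 0.68736. p̂ − p₀ = 0.037356.
1/(2n) = 0.001149.
Corrected numerator: |0.037356| − 0.001149 = 0.036207.
SE₀ = √(0.65·0.35/435) = 0.022869.
z = (+)0.036207/0.022869 = 1.583.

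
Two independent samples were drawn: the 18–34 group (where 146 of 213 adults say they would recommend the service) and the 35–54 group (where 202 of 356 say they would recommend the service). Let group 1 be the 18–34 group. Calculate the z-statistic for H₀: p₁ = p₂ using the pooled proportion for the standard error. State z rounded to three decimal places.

z = 2.796

Sample proportions: p̂₁ = 146/213 = 0.68545 and p̂₂ = 202/356 = 0.56742.
Pooling: p̂ = 348/569 = 0.61160.
SE = √[p̂(1−p̂)(1/n₁+1/n₂)] = √[0.61160·0.38840·(1/213+1/356)] ≈ 0.042220.
z = 0.11803/0.042220 = 2.796.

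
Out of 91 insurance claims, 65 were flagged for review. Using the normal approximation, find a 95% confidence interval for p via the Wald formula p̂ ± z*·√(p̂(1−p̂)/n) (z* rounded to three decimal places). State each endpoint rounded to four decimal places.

(0.6215, 0.8071)

The sample proportion is 65/91 = 0.71429.
SE = √(p̂(1−p̂)/n) = √(0.204082/91) = 0.047357.
z* = 1.960 at the 95% level.
Margin of error: 1.960 × 0.047357 = 0.09282.
Interval: 0.71429 ± 0.09282 → (0.6215, 0.8071).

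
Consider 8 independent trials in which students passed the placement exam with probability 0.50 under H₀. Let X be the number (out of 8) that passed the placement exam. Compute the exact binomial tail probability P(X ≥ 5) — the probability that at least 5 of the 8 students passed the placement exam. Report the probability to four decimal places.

X is binomial with n = 8 and p = 0.50.
P(X ≥ 5) = C(8,5)·0.50^5·0.50^3 + C(8,6)·0.50^6·0.50^2 + C(8,7)·0.50^7·0.50^1 + C(8,8)·0.50^8·0.50^0.
= 0.218750 + 0.109375 + 0.031250 + 0.003906 = 0.3633.

P = 0.3633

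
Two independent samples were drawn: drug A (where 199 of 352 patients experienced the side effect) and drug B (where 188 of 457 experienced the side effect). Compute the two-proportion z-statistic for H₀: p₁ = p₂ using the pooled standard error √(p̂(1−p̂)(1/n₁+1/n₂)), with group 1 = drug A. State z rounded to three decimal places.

Sample proportions: p̂₁ = 199/352 = 0.56534 and p̂₂ = 188/457 = 0.41138.
Pooled p̂ = (199+188)/(352+457) = 387/809 = 0.47837.
Pooled SE = √[0.2495321·0.00502909] ≈ 0.035425.
z = (p̂₁ − p̂₂)/SE = (0.56534 − 0.41138)/0.035425 = 0.15396/0.035425 = 4.346.

z = 4.346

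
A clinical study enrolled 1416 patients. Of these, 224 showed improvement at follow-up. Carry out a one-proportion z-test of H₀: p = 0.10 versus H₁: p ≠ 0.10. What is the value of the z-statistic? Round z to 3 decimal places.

z = 7.299

The sample proportion is 224/1416 = 0.15819.
SE₀ = √(0.10·0.90/1416) = 0.007972.
Test statistic: z = 0.05819/0.007972 = 7.299.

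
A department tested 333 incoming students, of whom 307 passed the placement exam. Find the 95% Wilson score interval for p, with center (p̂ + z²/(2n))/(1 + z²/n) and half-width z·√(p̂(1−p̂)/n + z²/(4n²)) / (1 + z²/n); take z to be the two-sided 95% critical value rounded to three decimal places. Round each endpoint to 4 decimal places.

p̂ = 307/333 = 0.92192; z = 1.960, so z² = 3.841600.
1 + z²/n = 1.011536.
Adjusted center: (0.92192 + z²/(2n))/1.011536 = 0.91711.
Radicand: p̂(1−p̂)/n + z²/(4n²) = 0.000216162 + 0.000008661 = 0.000224823.
Half-width = z·√(radicand)/denom = 1.960·0.014994/1.011536 = 0.02905.
So the interval runs from 0.8881 to 0.9462.

(0.8881, 0.9462)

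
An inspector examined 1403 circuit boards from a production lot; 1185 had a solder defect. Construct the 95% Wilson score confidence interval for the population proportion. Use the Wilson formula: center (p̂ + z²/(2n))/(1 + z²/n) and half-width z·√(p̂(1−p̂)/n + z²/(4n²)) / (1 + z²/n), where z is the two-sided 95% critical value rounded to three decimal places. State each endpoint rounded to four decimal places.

Here p̂ = 1185/1403 = 0.84462 and z = 1.960 (z² = 3.841600).
Denominator 1 + z²/n = 1 + 3.841600/1403 = 1.002738.
Center = (0.84462 + 0.001369)/1.002738 = 0.84368.
Radicand: p̂(1−p̂)/n + z²/(4n²) = 0.000093541 + 0.000000488 = 0.000094029.
Half-width = z·√(radicand)/denom = 1.960·0.009697/1.002738 = 0.01895.
So the interval runs from 0.8247 to 0.8626.

(0.8247, 0.8626)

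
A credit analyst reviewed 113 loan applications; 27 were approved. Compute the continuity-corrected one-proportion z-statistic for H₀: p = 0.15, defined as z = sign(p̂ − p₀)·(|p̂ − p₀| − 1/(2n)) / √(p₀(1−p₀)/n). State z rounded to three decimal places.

Sample proportion p̂ = 27/113 = 0.23894. p̂ − p₀ = 0.088938.
Continuity correction 1/(2n) = 1/226 = 0.004425.
Corrected numerator: |0.088938| − 0.004425 = 0.084513.
Under H₀, SE = √(p₀(1−p₀)/n) = √(0.15·0.85/113) = √0.001128319 = 0.033590.
z = (+)0.084513/0.033590 = 2.516.

z = 2.516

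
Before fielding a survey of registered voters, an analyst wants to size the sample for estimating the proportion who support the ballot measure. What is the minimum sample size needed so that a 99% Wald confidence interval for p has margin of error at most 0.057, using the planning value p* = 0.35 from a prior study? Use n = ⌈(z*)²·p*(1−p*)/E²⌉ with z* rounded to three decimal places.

n = 465

For 99% confidence, z* = 2.576.
p*(1−p*) = 0.35·0.65 = 0.2275.
(z*)²·p*(1−p*)/E² = 6.635776·0.2275/0.003249 = 464.647.
Rounding up, n = 465.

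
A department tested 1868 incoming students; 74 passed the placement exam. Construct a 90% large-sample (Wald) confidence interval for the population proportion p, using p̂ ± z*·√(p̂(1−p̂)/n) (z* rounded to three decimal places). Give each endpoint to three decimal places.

The sample proportion is 74/1868 = 0.03961.
Standard error of p̂: √(0.038045/1868) = √0.000020367 = 0.004513.
The 90% critical value is z* = 1.645.
Margin of error: 1.645 × 0.004513 = 0.00742.
Interval: 0.03961 ± 0.00742 → (0.032, 0.047).

(0.032, 0.047)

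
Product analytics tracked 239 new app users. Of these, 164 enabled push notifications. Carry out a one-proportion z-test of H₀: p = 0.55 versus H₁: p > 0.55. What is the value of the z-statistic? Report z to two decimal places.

z = 4.23

p̂ = 164/239 = 0.68619.
Under H₀, SE = √(p₀(1−p₀)/n) = √(0.55·0.45/239) = √0.001035565 = 0.032180.
Test statistic: z = 0.13619/0.032180 = 4.23.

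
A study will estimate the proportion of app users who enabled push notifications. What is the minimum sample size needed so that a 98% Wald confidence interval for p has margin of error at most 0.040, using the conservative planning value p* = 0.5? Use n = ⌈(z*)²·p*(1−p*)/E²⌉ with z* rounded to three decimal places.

n = 846

For 98% confidence, z* = 2.326.
p*(1−p*) = 0.2500.
(z*)²·p*(1−p*)/E² = 5.410276·0.2500/0.001600 = 845.356.
Rounding up, n = 846.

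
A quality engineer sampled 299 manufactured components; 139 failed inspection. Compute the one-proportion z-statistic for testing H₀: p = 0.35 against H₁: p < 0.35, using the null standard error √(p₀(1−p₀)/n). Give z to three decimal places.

z = 4.165

p̂ = 139/299 = 0.46488.
Null standard error: √(0.35·0.65/299) = √0.000760870 = 0.027584.
z = (p̂ − p₀)/SE = (0.46488 − 0.35)/0.027584 = 4.165.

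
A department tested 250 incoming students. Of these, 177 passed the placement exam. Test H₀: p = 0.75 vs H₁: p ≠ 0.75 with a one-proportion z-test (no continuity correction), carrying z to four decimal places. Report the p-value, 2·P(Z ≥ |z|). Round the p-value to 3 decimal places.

p̂ = 177/250 = 0.70800.
Under H₀, SE = √(p₀(1−p₀)/n) = √(0.75·0.25/250) = √0.000750000 = 0.027386.
z = (p̂ − p₀)/SE = (177/250 − 0.75)/0.027386 ≈ -1.5336.
From the standard normal, 2·P(Z ≥ |z|) = 0.125.

p-value = 0.125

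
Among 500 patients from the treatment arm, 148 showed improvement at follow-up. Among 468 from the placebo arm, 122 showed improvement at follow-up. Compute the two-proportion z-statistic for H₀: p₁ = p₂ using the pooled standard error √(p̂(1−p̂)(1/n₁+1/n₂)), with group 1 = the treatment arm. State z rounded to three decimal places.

p̂₁ = 148/500 = 0.29600, p̂₂ = 122/468 = 0.26068.
Pooled p̂ = (148+122)/(500+468) = 270/968 = 0.27893.
Pooled SE = √[0.2011261·0.00413675] ≈ 0.028845.
z = 0.03532/0.028845 = 1.224.

z = 1.224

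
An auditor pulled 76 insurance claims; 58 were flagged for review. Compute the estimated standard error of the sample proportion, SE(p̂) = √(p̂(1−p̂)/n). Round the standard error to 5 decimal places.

SE = 0.04877

With x = 58 successes in n = 76, p̂ = 0.76316.
p̂(1−p̂) = 0.180747.
SE = √(0.180747/76) = √0.002378250 = 0.04877.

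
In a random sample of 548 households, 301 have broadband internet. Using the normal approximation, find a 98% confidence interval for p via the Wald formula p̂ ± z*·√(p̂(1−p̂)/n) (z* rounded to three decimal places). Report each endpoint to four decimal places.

Sample proportion p̂ = 301/548 = 0.54927.
SE(p̂) = √(0.54927·0.45073/548) = 0.021255.
For 98% confidence, z* = 2.326.
Margin of error: 2.326 × 0.021255 = 0.04944.
CI: 0.54927 ± 0.04944 = (0.4998, 0.5987).

(0.4998, 0.5987)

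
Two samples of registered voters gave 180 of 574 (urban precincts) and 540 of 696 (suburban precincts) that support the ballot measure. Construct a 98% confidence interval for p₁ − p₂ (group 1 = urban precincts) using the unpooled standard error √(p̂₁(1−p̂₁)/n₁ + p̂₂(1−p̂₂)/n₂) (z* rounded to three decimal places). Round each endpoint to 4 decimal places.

(-0.5204, -0.4041)

p̂₁ = 0.31359, p̂₂ = 0.77586, so the observed difference is -0.46227.
SE = √(0.000375002 + 0.000249856) = √0.000624858 = 0.024997.
z* = 2.326 at the 98% level. Margin of error = 0.05814.
CI: -0.46227 ± 0.05814 = (-0.5204, -0.4041).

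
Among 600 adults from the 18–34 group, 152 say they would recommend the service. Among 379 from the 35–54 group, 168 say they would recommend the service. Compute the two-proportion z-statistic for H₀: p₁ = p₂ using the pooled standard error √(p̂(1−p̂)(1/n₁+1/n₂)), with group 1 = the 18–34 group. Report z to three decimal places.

z = -6.171

Sample proportions: p̂₁ = 152/600 = 0.25333 and p̂₂ = 168/379 = 0.44327.
Pooling: p̂ = 320/979 = 0.32686.
SE = √[p̂(1−p̂)(1/n₁+1/n₂)] = √[0.32686·0.67314·(1/600+1/379)] ≈ 0.030777.
z = -0.18994/0.030777 = -6.171.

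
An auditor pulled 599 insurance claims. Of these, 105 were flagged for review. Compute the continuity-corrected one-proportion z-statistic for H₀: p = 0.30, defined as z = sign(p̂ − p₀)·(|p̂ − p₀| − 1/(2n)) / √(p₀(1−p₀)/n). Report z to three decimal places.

p̂ = 105/599 = 0.17529. p̂ − p₀ = -0.124708.
Continuity correction 1/(2n) = 1/1198 = 0.000835.
Corrected numerator: |-0.124708| − 0.000835 = 0.123873.
SE₀ = √(0.30·0.70/599) = 0.018724.
z = (−)0.123873/0.018724 = -6.616.

z = -6.616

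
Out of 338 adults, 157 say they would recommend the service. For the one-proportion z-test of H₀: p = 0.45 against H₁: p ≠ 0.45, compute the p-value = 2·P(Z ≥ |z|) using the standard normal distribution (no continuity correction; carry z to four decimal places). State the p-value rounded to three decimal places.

p̂ = 157/338 = 0.46450.
SE₀ = √(0.45·0.55/338) = 0.027060.
z = (p̂ − p₀)/SE = (157/338 − 0.45)/0.027060 ≈ 0.5357.
p-value = 2·P(Z ≥ |z|) with z = 0.5357 → 0.592.

p-value = 0.592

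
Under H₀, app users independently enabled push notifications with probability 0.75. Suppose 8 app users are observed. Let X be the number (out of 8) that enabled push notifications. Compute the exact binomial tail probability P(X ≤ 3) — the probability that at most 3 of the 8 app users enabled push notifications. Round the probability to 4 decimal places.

P = 0.0273

X ~ Binomial(n=8, p=0.75).
P(X ≤ 3) = C(8,0)·0.75^0·0.25^8 + C(8,1)·0.75^1·0.25^7 + C(8,2)·0.75^2·0.25^6 + C(8,3)·0.75^3·0.25^5.
= 0.000015 + 0.000366 + 0.003845 + 0.023071 = 0.0273.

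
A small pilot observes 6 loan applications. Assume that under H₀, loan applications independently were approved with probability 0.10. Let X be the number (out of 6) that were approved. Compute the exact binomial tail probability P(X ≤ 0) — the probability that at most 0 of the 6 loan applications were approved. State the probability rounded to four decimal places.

P = 0.5314

X is binomial with n = 6 and p = 0.10.
P(X ≤ 0) = C(6,0)·0.10^0·0.90^6.
= 0.531441 = 0.5314.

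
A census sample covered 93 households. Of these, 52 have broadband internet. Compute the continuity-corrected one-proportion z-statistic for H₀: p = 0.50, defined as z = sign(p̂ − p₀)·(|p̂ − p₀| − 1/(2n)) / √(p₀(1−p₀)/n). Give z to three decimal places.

z = 1.037

Sample proportion p̂ = 52/93 = 0.55914. p̂ − p₀ = 0.059140.
1/(2n) = 0.005376.
Corrected numerator: |0.059140| − 0.005376 = 0.053764.
Under H₀, SE = √(p₀(1−p₀)/n) = √(0.50·0.50/93) = √0.002688172 = 0.051848.
z = +0.053764/0.051848 = 1.037.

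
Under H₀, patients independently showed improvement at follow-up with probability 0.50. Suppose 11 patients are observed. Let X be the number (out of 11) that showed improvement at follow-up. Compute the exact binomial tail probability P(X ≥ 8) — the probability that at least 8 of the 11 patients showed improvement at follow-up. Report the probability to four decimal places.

X ~ Binomial(n=11, p=0.50).
P(X ≥ 8) = C(11,8)·0.50^8·0.50^3 + C(11,9)·0.50^9·0.50^2 + C(11,10)·0.50^10·0.50^1 + C(11,11)·0.50^11·0.50^0.
= 0.080566 + 0.026855 + 0.005371 + 0.000488 = 0.1133.

P = 0.1133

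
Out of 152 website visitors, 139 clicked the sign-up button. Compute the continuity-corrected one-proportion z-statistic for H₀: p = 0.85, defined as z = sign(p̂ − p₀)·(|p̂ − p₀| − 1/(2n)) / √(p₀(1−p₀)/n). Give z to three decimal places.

p̂ = 139/152 = 0.91447. p̂ − p₀ = 0.064474.
Continuity correction 1/(2n) = 1/304 = 0.003289.
Corrected numerator: |0.064474| − 0.003289 = 0.061185.
Null standard error: √(0.85·0.15/152) = √0.000838816 = 0.028962.
z = (+)0.061185/0.028962 = 2.113.

z = 2.113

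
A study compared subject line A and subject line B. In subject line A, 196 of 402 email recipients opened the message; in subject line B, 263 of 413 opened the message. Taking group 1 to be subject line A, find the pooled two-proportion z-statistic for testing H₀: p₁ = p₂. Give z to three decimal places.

Sample proportions: p̂₁ = 196/402 = 0.48756 and p̂₂ = 263/413 = 0.63680.
Pooled p̂ = (196+263)/(402+413) = 459/815 = 0.56319.
SE = √[p̂(1−p̂)(1/n₁+1/n₂)] = √[0.56319·0.43681·(1/402+1/413)] ≈ 0.034751.
z = -0.14924/0.034751 = -4.295.

z = -4.295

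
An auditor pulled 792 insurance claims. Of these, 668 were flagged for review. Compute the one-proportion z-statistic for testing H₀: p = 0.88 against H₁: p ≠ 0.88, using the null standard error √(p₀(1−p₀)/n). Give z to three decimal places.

z = -3.167

The sample proportion is 668/792 = 0.84343.
SE₀ = √(0.88·0.12/792) = 0.011547.
z = (0.84343 − 0.88)/0.011547 = -0.03657/0.011547 = -3.167.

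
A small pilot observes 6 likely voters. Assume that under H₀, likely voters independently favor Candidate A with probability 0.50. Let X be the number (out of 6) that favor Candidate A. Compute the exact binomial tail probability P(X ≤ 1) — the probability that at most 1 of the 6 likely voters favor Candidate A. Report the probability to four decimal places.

X is binomial with n = 6 and p = 0.50.
P(X ≤ 1) = C(6,0)·0.50^0·0.50^6 + C(6,1)·0.50^1·0.50^5.
= 0.015625 + 0.093750 = 0.1094.

P = 0.1094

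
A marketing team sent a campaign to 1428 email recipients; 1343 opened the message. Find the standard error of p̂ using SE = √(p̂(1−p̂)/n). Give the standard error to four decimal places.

SE = 0.0063

p̂ = 1343/1428 = 0.94048.
p̂(1−p̂) = 0.94048·0.05952 = 0.055977.
SE = √(0.055977/1428) = √0.000039200 = 0.0063.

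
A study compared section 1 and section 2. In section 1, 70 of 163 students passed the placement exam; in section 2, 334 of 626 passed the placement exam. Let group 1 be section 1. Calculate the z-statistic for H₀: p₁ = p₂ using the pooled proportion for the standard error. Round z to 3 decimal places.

z = -2.368

Sample proportions: p̂₁ = 70/163 = 0.42945 and p̂₂ = 334/626 = 0.53355.
Pooling: p̂ = 404/789 = 0.51204.
SE = √[p̂(1−p̂)(1/n₁+1/n₂)] = √[0.51204·0.48796·(1/163+1/626)] ≈ 0.043954.
z = (p̂₁ − p̂₂)/SE = (0.42945 − 0.53355)/0.043954 = -0.10410/0.043954 = -2.368.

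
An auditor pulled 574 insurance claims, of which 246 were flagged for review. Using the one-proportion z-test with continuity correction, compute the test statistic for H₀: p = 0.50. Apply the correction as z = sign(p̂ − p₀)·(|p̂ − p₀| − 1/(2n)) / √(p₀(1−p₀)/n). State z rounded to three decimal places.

With x = 246 successes in n = 574, p̂ = 0.42857. p̂ − p₀ = -0.071429.
Continuity correction 1/(2n) = 1/1148 = 0.000871.
Corrected numerator: |-0.071429| − 0.000871 = 0.070558.
Null standard error: √(0.50·0.50/574) = √0.000435540 = 0.020870.
z = −0.070558/0.020870 = -3.381.

z = -3.381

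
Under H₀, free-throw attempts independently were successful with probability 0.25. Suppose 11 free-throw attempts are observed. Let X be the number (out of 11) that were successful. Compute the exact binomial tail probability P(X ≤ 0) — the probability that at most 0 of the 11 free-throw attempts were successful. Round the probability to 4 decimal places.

X is binomial with n = 11 and p = 0.25.
P(X ≤ 0) = C(11,0)·0.25^0·0.75^11.
= 0.042235 = 0.0422.

P = 0.0422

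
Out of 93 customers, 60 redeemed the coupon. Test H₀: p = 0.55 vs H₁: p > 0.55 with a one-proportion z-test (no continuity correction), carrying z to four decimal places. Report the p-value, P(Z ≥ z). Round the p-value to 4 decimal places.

p-value = 0.0325

With x = 60 successes in n = 93, p̂ = 0.64516.
Null standard error: √(0.55·0.45/93) = √0.002661290 = 0.051588.
Test statistic (full precision, shown to 4 dp): z = (60/93 − 0.55)/SE₀ ≈ 1.8447.
From the standard normal, P(Z ≥ z) = 0.0325.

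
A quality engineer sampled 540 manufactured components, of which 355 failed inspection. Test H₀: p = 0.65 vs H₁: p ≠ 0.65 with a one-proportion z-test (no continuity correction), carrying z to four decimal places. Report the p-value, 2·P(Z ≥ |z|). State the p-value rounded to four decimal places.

With x = 355 successes in n = 540, p̂ = 0.65741.
Null standard error: √(0.65·0.35/540) = √0.000421296 = 0.020526.
Test statistic (full precision, shown to 4 dp): z = (355/540 − 0.65)/SE₀ ≈ 0.3609.
p-value = 2·P(Z ≥ |z|) with z = 0.3609 → 0.7182.

p-value = 0.7182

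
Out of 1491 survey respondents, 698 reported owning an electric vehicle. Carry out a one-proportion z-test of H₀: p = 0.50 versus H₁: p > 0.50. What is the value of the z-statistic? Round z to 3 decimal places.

Sample proportion p̂ = 698/1491 = 0.46814.
Null standard error: √(0.50·0.50/1491) = √0.000167673 = 0.012949.
Test statistic: z = -0.03186/0.012949 = -2.460.

z = -2.460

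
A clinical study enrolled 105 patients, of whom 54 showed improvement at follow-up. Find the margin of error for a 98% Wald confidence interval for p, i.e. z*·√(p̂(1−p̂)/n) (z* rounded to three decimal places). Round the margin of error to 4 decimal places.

ME = 0.1135

p̂ = 54/105 = 0.51429.
SE = √(p̂(1−p̂)/n) = √(0.249796/105) = 0.048775.
The 98% critical value is z* = 2.326.
So ME = 0.1135.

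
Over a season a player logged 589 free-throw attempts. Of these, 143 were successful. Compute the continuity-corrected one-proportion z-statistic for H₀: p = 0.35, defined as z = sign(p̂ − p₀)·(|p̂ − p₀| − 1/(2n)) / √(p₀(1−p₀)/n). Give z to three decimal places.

z = -5.412

With x = 143 successes in n = 589, p̂ = 0.24278. p̂ − p₀ = -0.107216.
1/(2n) = 0.000849.
Corrected numerator: |-0.107216| − 0.000849 = 0.106367.
SE₀ = √(0.35·0.65/589) = 0.019653.
z = (−)0.106367/0.019653 = -5.412.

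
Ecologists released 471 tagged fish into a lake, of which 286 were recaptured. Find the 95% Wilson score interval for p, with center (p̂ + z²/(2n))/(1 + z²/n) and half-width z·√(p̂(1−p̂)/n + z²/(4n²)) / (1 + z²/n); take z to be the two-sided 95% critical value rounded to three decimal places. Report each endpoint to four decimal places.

(0.5624, 0.6503)

Here p̂ = 286/471 = 0.60722 and z = 1.960 (z² = 3.841600).
1 + z²/n = 1.008156.
Adjusted center: (0.60722 + z²/(2n))/1.008156 = 0.60635.
Radicand: p̂(1−p̂)/n + z²/(4n²) = 0.000506378 + 0.000004329 = 0.000510707.
Half-width = z·√(radicand)/denom = 1.960·0.022599/1.008156 = 0.04394.
So the interval runs from 0.5624 to 0.6503.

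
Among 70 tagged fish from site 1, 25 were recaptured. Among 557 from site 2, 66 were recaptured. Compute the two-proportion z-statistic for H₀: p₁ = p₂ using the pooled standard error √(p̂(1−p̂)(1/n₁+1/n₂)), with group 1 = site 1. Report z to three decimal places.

z = 5.343

Sample proportions: p̂₁ = 25/70 = 0.35714 and p̂₂ = 66/557 = 0.11849.
Pooled p̂ = (25+66)/(70+557) = 91/627 = 0.14514.
SE = √[p̂(1−p̂)(1/n₁+1/n₂)] = √[0.14514·0.85486·(1/70+1/557)] ≈ 0.044668.
z = 0.23865/0.044668 = 5.343.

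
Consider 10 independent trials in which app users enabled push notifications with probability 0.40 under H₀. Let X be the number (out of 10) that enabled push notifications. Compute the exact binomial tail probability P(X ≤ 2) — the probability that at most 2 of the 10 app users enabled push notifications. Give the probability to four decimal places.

X is binomial with n = 10 and p = 0.40.
P(X ≤ 2) = C(10,0)·0.40^0·0.60^10 + C(10,1)·0.40^1·0.60^9 + C(10,2)·0.40^2·0.60^8.
= 0.006047 + 0.040311 + 0.120932 = 0.1673.

P = 0.1673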